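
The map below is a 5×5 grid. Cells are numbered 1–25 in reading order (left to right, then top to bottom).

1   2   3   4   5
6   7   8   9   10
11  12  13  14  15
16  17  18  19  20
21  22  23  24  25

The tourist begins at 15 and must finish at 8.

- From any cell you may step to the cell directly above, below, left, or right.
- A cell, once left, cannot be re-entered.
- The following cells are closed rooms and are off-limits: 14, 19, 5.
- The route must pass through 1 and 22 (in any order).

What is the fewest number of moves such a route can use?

Any route passes through 1 and 22 in some order between 15 and 8. Summing Manhattan distances along each leg and taking the cheapest ordering (15 → 22 → 1 → 8) gives a lower bound of 5 + 5 + 3 = 13 moves.
A route of 13 moves achieves this: 15 → 20 → 25 → 24 → 23 → 22 → 17 → 12 → 7 → 6 → 1 → 2 → 3 → 8.
Since 13 matches the lower bound, it is optimal.

13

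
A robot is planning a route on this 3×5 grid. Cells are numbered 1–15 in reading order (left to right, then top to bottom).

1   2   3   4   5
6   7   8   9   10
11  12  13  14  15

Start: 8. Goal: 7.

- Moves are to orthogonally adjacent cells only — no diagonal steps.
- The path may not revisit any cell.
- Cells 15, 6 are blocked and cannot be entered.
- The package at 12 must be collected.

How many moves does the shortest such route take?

Any route passes through 12 somewhere between 8 and 7. Summing Manhattan distances along the two legs (8 → 12 → 7) gives a lower bound of 2 + 1 = 3 moves.
A route of 3 moves achieves this: 8 → 13 → 12 → 7.
Since 3 matches the lower bound, it is optimal.

3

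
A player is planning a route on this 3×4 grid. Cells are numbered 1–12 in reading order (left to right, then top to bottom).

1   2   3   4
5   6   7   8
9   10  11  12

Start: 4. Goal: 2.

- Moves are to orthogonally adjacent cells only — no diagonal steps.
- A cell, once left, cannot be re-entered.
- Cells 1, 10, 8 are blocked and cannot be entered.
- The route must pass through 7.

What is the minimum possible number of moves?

Any route passes through 7 somewhere between 4 and 2. Summing Manhattan distances along the two legs (4 → 7 → 2) gives a lower bound of 2 + 2 = 4 moves.
A route of 4 moves achieves this: 4 → 3 → 7 → 6 → 2.
Since 4 matches the lower bound, it is optimal.

4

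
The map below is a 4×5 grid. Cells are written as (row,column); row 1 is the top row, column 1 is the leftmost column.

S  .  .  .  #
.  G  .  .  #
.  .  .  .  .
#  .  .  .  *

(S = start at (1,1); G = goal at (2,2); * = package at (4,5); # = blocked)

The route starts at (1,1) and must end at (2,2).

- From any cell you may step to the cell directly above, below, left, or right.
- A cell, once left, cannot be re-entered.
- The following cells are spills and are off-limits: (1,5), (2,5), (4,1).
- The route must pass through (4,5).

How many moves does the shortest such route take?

12

Any route passes through (4,5) somewhere between (1,1) and (2,2). Summing Manhattan distances along the two legs ((1,1) → (4,5) → (2,2)) gives a lower bound of 7 + 5 = 12 moves.
A route of 12 moves achieves this: (1,1) → (2,1) → (3,1) → (3,2) → (4,2) → (4,3) → (4,4) → (4,5) → (3,5) → (3,4) → (2,4) → (2,3) → (2,2).
Since 12 matches the lower bound, it is optimal.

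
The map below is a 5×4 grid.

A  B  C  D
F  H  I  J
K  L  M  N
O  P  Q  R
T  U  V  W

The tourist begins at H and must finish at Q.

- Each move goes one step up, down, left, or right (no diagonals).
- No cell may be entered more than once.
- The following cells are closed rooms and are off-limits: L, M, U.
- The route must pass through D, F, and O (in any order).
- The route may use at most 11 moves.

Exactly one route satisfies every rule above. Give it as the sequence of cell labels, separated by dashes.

H - I - J - D - C - B - A - F - K - O - P - Q

Any route must reach D, F, and O and still end at Q within 11 moves, so the order of the required stops is forced.
Route from H: 2× right (reaching J), up to D, 3× left (reaching A), 3× down (reaching O), 2× right (reaching Q) — 11 moves in all.
Check: all required cells visited; 11 ≤ 11 moves.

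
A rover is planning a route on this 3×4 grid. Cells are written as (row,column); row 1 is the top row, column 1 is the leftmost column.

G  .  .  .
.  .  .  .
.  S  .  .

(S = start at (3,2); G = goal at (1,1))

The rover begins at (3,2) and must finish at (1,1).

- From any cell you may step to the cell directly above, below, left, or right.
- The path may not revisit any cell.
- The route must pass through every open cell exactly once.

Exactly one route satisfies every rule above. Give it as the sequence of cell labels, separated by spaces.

Need to visit all 12 open cells exactly once, starting at (3,2) and ending at (1,1).
Route from (3,2): left to (3,1), up to (2,1), 2× right (reaching (2,3)), down to (3,3), right to (3,4), 2× up (reaching (1,4)), 3× left (reaching (1,1)) — 11 moves in all.
Check: all 12 open cells covered.

(3,2) (3,1) (2,1) (2,2) (2,3) (3,3) (3,4) (2,4) (1,4) (1,3) (1,2) (1,1)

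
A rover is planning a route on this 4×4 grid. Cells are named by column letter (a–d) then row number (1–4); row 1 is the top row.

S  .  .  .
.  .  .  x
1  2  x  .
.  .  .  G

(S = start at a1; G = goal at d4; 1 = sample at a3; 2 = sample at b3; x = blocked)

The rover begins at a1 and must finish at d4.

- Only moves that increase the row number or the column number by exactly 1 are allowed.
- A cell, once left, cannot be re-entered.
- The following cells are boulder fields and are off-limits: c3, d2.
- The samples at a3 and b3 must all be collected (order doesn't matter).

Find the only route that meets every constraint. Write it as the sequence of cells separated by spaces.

a1 a2 a3 b3 b4 c4 d4

Moves only go right or down, so the column and row indices never decrease.
Route from a1: 2× down (reaching a3), right to b3, down to b4, 2× right (reaching d4) — 6 moves in all.
Check: all required cells visited.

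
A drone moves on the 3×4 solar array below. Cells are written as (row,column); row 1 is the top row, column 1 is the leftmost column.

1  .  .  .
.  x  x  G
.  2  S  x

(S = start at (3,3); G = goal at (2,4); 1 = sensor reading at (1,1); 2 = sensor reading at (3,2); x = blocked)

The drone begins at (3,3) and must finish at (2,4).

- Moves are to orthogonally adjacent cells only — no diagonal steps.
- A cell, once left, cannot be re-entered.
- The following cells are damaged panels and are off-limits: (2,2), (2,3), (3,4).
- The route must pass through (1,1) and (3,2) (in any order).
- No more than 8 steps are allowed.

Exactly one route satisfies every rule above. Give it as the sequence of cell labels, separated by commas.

(3,3), (3,2), (3,1), (2,1), (1,1), (1,2), (1,3), (1,4), (2,4)

Any route must reach (1,1) and (3,2) and still end at (2,4) within 8 moves, so the order of the required stops is forced.
Route from (3,3): 2× left (reaching (3,1)), 2× up (reaching (1,1)), 3× right (reaching (1,4)), down to (2,4) — 8 moves in all.
Check: all required cells visited; 8 ≤ 8 moves.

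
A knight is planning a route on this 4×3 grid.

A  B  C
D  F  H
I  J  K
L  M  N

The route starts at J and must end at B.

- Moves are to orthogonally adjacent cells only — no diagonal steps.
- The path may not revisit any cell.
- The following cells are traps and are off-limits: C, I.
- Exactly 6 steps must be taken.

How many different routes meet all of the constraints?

Need simple routes of exactly 6 moves from J to B (Manhattan distance 2, so 2 moves are spent on a detour and 2 undoing it).
Enumerating: J M N K H F B | J K H F D A B.
That gives 2 routes.

2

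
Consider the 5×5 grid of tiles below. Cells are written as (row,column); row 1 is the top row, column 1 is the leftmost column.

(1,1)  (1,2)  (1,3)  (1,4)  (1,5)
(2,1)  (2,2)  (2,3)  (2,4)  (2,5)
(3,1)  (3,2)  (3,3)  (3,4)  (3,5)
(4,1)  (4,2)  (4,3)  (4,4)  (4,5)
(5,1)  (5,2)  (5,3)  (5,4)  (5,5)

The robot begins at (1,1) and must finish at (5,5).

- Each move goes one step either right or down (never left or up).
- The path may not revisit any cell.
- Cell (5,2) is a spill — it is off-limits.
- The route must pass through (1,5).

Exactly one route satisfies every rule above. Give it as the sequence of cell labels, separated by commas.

Moves only go right or down, so the column and row indices never decrease.
Route from (1,1): 4× right (reaching (1,5)), 4× down (reaching (5,5)) — 8 moves in all.
Check: all required cells visited.

(1,1), (1,2), (1,3), (1,4), (1,5), (2,5), (3,5), (4,5), (5,5)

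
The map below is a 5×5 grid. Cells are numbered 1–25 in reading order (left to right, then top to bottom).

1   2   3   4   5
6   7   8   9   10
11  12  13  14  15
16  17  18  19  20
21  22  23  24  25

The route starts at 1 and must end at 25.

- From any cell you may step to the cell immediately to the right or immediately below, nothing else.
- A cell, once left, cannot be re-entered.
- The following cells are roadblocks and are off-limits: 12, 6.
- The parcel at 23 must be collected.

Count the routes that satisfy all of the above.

A right/down-only route from 1 to 25 makes exactly 4 down-moves and 4 right-moves in some order.
With no other constraints that would be C(8,4) = 70 routes.
Split at 23 and multiply the segment counts (each segment already excludes blocked cells): 1→23: 2; 23→25: 1; product = 2.
That gives 2 routes.

2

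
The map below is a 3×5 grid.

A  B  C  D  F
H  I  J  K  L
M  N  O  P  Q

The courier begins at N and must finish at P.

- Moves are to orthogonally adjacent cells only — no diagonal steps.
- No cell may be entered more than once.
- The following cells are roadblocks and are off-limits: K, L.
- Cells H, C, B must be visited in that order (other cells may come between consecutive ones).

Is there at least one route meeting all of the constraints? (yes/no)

Ignoring the required order, 3 revisit-free routes from N to P pass through all of H, C, and B; the waypoint orders that occur are H → B → C (3) — never H → C → B.

no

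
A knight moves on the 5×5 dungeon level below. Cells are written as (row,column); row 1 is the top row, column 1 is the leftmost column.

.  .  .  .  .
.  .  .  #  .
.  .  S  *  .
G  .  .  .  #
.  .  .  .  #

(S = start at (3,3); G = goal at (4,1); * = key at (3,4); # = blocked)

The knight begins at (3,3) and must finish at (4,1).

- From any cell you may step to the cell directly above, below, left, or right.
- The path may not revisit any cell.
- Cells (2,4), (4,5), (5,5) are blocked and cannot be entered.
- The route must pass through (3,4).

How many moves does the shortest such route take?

Any route passes through (3,4) somewhere between (3,3) and (4,1). Summing Manhattan distances along the two legs ((3,3) → (3,4) → (4,1)) gives a lower bound of 1 + 4 = 5 moves.
A route of 5 moves achieves this: (3,3) → (3,4) → (4,4) → (4,3) → (4,2) → (4,1).
Since 5 matches the lower bound, it is optimal.

5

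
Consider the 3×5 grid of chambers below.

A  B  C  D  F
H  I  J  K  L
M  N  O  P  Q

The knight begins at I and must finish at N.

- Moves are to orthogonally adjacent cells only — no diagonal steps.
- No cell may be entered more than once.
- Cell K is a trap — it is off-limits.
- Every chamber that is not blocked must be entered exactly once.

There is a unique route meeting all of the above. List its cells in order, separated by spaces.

I J O P Q L F D C B A H M N

Need to visit all 14 open cells exactly once, starting at I and ending at N.
Cell M has only two open neighbours (H and N), so the path must pass straight through it: one of those is the cell it's entered from and the other is where it exits.
Route from I: right to J, down to O, 2× right (reaching Q), 2× up (reaching F), 4× left (reaching A), 2× down (reaching M), right to N — 13 moves in all.
Check: all 14 open cells covered.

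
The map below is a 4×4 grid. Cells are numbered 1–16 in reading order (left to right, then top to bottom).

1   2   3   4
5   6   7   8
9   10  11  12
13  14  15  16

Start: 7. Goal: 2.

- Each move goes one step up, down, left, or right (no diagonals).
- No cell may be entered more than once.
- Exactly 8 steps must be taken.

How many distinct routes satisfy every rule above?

Need simple routes of exactly 8 moves from 7 to 2 (Manhattan distance 2, so 3 moves are spent on a detour and 3 undoing it).
Branch systematically from the start, pruning whenever the remaining move budget drops below the Manhattan distance to 2 or differs from it in parity. Grouping the completions by first move — via 3: 1; via 11: 10; via 6: 2; via 8: 6 — and summing: 1 + 10 + 2 + 6 = 19.
That gives 19 routes.

19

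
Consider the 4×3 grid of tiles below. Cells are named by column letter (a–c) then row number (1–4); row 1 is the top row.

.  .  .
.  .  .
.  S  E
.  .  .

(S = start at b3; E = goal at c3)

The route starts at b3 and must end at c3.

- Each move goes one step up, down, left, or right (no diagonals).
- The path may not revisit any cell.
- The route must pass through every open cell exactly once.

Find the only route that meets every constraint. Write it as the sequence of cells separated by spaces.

Need to visit all 12 open cells exactly once, starting at b3 and ending at c3.
Cell a1 has only two open neighbours (a2 and b1), so the path must pass straight through it: one of those is the cell it's entered from and the other is where it exits.
Route from b3: up to b2, right to c2, up to c1, 2× left (reaching a1), 3× down (reaching a4), 2× right (reaching c4), up to c3 — 11 moves in all.
Check: all 12 open cells covered.

b3 b2 c2 c1 b1 a1 a2 a3 a4 b4 c4 c3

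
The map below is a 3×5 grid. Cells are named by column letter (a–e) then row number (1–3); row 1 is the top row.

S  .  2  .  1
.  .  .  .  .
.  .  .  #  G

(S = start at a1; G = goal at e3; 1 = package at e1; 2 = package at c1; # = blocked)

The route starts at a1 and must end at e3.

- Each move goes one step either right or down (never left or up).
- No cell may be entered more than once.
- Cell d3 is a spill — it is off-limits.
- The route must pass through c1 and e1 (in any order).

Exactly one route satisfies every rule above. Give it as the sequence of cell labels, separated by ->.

Moves only go right or down, so the column and row indices never decrease.
Route from a1: right 4 to e1, down 2 to e3 — 6 moves in all.
Check: all required cells visited.

a1 -> b1 -> c1 -> d1 -> e1 -> e2 -> e3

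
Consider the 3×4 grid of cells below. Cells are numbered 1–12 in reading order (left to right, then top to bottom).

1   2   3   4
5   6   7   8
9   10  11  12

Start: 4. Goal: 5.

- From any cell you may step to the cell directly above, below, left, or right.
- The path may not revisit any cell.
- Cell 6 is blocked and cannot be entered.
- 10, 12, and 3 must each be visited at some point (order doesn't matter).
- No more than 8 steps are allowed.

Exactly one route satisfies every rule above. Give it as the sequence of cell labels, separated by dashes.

Any route must reach 10, 12, and 3 and still end at 5 within 8 moves, so the order of the required stops is forced.
Route from 4: left to 3, down to 7, right to 8, down to 12, 3× left (reaching 9), up to 5 — 8 moves in all.
Check: all required cells visited; 8 ≤ 8 moves.

4 - 3 - 7 - 8 - 12 - 11 - 10 - 9 - 5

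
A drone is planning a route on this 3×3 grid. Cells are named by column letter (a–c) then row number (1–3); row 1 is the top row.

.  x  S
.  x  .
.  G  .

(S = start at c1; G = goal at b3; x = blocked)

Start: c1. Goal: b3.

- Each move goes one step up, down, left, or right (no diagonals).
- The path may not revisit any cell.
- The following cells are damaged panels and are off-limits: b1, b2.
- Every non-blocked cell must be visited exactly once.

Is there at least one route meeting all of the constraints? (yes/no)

Cell a1 has only one open neighbour but is neither the start nor the goal, so a Hamiltonian route would have to both enter and leave it through the same neighbour — impossible without revisiting.

no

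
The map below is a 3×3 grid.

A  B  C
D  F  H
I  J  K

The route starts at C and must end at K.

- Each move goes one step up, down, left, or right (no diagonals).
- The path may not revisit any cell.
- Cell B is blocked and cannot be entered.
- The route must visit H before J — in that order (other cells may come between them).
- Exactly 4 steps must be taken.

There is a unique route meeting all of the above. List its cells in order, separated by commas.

The waypoints must appear in the order H, J, with no cell reused.
Route from C: down to H, left to F, down to J, right to K — 4 moves in all.
Check: order respected (H at step 1, J at step 3); 4 moves as required.

C, H, F, J, K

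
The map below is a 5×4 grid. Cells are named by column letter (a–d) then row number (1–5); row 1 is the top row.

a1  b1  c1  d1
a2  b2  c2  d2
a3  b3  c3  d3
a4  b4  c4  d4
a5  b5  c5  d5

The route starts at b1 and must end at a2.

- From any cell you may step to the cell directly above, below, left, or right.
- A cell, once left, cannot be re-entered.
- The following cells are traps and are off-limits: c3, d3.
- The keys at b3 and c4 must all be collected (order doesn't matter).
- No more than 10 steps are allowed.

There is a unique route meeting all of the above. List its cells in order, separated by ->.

The budget equals the shortest possible length, so every move has to be on a shortest route through the required cells.
Route from b1: 3× down (reaching b4), right to c4, down to c5, 2× left (reaching a5), 3× up (reaching a2) — 10 moves in all.
Check: all required cells visited; 10 ≤ 10 moves.

b1 -> b2 -> b3 -> b4 -> c4 -> c5 -> b5 -> a5 -> a4 -> a3 -> a2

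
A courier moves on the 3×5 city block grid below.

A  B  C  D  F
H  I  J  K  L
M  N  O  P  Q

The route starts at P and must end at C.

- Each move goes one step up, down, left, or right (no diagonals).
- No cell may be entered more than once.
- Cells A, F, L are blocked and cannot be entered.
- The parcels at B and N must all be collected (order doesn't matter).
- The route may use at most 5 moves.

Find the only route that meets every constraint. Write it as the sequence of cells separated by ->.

P -> O -> N -> I -> B -> C

The 5-move cap with required stops at B, N leaves no slack for detours.
Route from P: 2× left (reaching N), 2× up (reaching B), right to C — 5 moves in all.
Check: all required cells visited; 5 ≤ 5 moves.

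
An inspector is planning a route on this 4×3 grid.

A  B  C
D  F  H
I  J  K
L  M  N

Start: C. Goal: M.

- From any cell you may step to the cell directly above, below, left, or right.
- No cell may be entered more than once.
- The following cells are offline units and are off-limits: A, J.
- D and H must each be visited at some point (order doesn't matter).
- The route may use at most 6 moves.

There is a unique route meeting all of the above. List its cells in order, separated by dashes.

Any route must reach D and H and still end at M within 6 moves, so the order of the required stops is forced.
Route from C: down 1 to H, left 2 to D, down 2 to L, right 1 to M — 6 moves in all.
Check: all required cells visited; 6 ≤ 6 moves.

C - H - F - D - I - L - M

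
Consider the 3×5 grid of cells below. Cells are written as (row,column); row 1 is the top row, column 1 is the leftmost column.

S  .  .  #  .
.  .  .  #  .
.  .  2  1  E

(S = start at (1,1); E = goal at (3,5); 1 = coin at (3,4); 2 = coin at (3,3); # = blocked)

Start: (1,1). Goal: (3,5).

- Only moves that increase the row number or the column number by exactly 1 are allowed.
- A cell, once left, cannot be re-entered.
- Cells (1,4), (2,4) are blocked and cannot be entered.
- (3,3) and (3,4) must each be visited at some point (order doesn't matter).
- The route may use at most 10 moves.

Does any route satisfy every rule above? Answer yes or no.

One route that works: (1,1) → (2,1) → (3,1) → (3,2) → (3,3) → (3,4) → (3,5).

yes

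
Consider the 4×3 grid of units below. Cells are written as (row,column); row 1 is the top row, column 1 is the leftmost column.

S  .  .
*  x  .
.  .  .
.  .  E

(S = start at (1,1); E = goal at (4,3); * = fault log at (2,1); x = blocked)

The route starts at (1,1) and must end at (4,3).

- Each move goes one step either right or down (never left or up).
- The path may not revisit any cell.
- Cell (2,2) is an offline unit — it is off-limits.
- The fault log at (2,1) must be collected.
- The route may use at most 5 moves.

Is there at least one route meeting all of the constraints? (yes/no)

yes

One route that works: (1,1) → (2,1) → (3,1) → (4,1) → (4,2) → (4,3).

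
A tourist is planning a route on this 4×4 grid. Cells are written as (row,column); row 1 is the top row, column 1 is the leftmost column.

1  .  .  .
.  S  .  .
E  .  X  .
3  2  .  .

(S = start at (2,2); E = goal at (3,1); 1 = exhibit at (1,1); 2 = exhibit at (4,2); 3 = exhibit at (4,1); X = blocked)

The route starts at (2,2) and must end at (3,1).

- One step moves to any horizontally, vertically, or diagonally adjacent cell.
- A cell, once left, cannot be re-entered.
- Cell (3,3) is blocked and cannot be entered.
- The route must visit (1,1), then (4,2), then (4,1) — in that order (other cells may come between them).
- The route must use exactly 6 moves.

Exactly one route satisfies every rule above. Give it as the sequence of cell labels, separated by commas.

The waypoints must appear in the order (1,1), (4,2), (4,1), with no cell reused.
Route from (2,2): up-left 1 to (1,1), down 1 to (2,1), down-right 1 to (3,2), down 1 to (4,2), left 1 to (4,1), up 1 to (3,1) — 6 moves in all.
Check: order respected (1 at step 1, 2 at step 4, 3 at step 5); 6 moves as required.

(2,2), (1,1), (2,1), (3,2), (4,2), (4,1), (3,1)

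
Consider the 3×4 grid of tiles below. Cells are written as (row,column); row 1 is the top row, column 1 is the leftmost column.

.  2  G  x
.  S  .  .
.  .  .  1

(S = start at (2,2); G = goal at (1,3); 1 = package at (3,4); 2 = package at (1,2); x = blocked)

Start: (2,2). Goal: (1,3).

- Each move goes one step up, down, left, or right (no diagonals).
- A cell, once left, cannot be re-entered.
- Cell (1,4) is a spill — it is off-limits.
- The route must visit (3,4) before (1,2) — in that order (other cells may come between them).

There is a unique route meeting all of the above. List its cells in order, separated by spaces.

(2,2) (2,3) (2,4) (3,4) (3,3) (3,2) (3,1) (2,1) (1,1) (1,2) (1,3)

The waypoints must appear in the order (3,4), (1,2), with no cell reused.
Route from (2,2): 2× right (reaching (2,4)), down to (3,4), 3× left (reaching (3,1)), 2× up (reaching (1,1)), 2× right (reaching (1,3)) — 10 moves in all.
Check: order respected (1 at step 3, 2 at step 9).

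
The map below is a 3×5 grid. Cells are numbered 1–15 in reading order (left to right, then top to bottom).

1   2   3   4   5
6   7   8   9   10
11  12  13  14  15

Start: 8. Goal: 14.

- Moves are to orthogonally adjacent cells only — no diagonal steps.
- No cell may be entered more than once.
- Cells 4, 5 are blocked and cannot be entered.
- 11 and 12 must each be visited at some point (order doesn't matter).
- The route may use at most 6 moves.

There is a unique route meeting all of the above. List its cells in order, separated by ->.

8 -> 7 -> 6 -> 11 -> 12 -> 13 -> 14

Any route must reach 11 and 12 and still end at 14 within 6 moves, so the order of the required stops is forced.
Route from 8: 2× left (reaching 6), down to 11, 3× right (reaching 14) — 6 moves in all.
Check: all required cells visited; 6 ≤ 6 moves.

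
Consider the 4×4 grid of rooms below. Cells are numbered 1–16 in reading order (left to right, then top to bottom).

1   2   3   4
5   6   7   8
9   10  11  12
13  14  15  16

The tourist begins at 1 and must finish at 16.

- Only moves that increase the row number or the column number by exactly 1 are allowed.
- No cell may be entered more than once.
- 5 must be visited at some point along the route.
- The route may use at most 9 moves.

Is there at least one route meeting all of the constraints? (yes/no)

One route that works: 1 → 5 → 9 → 13 → 14 → 15 → 16.

yes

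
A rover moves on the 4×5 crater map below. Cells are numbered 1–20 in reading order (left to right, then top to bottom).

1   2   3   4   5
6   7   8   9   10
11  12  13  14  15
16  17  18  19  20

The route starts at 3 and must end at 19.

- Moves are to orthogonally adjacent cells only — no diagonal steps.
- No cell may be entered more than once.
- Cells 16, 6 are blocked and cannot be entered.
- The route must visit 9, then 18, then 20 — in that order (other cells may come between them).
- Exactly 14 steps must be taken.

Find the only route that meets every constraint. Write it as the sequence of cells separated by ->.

3 -> 4 -> 5 -> 10 -> 9 -> 8 -> 7 -> 12 -> 17 -> 18 -> 13 -> 14 -> 15 -> 20 -> 19

The waypoints must appear in the order 9, 18, 20, with no cell reused.
Route from 3: right 2 to 5, down 1 to 10, left 3 to 7, down 2 to 17, right 1 to 18, up 1 to 13, right 2 to 15, down 1 to 20, left 1 to 19 — 14 moves in all.
Check: order respected (9 at step 4, 18 at step 9, 20 at step 13); 14 moves as required.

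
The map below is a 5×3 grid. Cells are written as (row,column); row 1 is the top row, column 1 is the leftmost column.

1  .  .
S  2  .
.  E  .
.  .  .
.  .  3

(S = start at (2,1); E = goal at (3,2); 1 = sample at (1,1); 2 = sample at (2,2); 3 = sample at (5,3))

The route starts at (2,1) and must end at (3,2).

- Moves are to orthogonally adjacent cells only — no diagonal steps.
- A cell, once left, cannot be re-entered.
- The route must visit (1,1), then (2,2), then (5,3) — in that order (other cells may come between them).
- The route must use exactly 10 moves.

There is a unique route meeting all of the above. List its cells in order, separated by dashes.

(2,1) - (1,1) - (1,2) - (2,2) - (2,3) - (3,3) - (4,3) - (5,3) - (5,2) - (4,2) - (3,2)

The waypoints must appear in the order (1,1), (2,2), (5,3), with no cell reused.
Route from (2,1): up to (1,1), right to (1,2), down to (2,2), right to (2,3), 3× down (reaching (5,3)), left to (5,2), 2× up (reaching (3,2)) — 10 moves in all.
Check: order respected (1 at step 1, 2 at step 3, 3 at step 7); 10 moves as required.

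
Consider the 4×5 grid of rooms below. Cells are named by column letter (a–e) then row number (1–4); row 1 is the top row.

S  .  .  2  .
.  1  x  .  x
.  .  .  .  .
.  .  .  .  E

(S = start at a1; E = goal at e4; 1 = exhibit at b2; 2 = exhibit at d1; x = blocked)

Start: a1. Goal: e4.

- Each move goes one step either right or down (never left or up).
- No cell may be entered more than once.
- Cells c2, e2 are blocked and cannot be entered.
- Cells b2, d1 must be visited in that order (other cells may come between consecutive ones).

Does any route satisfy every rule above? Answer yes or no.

d1 lies above b2, so going from b2 to d1 would need an upward move — but moves only go right/down, so b2 cannot be visited before d1.

no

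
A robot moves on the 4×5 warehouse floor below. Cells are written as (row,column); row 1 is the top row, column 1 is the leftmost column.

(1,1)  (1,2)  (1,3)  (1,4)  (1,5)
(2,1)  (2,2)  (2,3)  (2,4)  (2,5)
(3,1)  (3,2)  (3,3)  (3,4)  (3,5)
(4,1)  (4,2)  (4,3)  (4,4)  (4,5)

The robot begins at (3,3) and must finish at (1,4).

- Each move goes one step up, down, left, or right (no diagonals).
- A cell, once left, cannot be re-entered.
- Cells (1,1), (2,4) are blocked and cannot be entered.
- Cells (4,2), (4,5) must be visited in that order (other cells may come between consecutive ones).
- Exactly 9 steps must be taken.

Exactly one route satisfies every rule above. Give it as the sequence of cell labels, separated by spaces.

The waypoints must appear in the order (4,2), (4,5), with no cell reused.
Route from (3,3): left 1 to (3,2), down 1 to (4,2), right 3 to (4,5), up 3 to (1,5), left 1 to (1,4) — 9 moves in all.
Check: order respected ((4,2) at step 2, (4,5) at step 5); 9 moves as required.

(3,3) (3,2) (4,2) (4,3) (4,4) (4,5) (3,5) (2,5) (1,5) (1,4)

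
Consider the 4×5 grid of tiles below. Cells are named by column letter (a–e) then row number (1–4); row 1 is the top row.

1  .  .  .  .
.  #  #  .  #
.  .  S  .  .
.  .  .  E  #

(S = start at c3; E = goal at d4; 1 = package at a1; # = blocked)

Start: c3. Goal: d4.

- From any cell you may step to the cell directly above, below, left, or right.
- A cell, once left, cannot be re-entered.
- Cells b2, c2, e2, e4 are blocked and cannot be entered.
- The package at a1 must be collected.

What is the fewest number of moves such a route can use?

10

Any route passes through a1 somewhere between c3 and d4. Summing Manhattan distances along the two legs (c3 → a1 → d4) gives a lower bound of 4 + 6 = 10 moves.
A route of 10 moves achieves this: c3 → b3 → a3 → a2 → a1 → b1 → c1 → d1 → d2 → d3 → d4.
Since 10 matches the lower bound, it is optimal.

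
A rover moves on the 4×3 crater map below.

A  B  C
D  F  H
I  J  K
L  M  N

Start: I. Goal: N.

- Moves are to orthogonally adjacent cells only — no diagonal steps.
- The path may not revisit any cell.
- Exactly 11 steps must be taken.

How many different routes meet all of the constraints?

Need simple routes of exactly 11 moves from I to N (Manhattan distance 3, so 4 moves are spent on a detour and 4 undoing it).
Enumerating: I L M J F D A B C H K N.
That gives 1 route.

1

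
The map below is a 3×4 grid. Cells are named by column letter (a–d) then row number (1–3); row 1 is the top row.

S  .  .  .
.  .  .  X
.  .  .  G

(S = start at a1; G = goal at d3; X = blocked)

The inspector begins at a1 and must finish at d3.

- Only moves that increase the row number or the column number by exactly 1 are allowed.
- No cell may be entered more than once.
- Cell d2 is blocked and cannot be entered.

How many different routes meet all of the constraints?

6

A right/down-only route from a1 to d3 makes exactly 2 down-moves and 3 right-moves in some order.
With no other constraints that would be C(5,2) = 10 routes.
Subtract routes through each blocked cell (inclusion–exclusion for overlaps): − through d2: 4 → 6.
That gives 6 routes.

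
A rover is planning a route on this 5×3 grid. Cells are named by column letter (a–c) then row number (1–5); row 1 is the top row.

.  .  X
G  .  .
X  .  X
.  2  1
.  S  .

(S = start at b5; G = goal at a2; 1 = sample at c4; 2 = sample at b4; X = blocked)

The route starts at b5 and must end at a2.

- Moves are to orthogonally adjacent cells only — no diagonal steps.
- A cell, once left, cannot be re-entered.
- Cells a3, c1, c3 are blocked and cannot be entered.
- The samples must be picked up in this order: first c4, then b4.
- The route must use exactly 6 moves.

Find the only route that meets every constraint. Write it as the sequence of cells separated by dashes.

b5 - c5 - c4 - b4 - b3 - b2 - a2

The waypoints must appear in the order c4, b4, with no cell reused.
Route from b5: right to c5, up to c4, left to b4, 2× up (reaching b2), left to a2 — 6 moves in all.
Check: order respected (1 at step 2, 2 at step 3); 6 moves as required.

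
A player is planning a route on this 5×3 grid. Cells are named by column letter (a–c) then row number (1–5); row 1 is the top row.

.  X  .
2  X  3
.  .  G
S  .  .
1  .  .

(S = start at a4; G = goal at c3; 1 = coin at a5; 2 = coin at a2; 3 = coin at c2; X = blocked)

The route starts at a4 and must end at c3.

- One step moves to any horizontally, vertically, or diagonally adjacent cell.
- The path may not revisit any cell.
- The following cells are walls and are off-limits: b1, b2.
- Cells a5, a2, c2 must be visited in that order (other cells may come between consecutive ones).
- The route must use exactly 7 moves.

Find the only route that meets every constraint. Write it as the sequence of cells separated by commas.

a4, a5, b4, a3, a2, b3, c2, c3

The waypoints must appear in the order a5, a2, c2, with no cell reused.
Route from a4: down to a5, up-right to b4, up-left to a3, up to a2, down-right to b3, up-right to c2, down to c3 — 7 moves in all.
Check: order respected (1 at step 1, 2 at step 4, 3 at step 6); 7 moves as required.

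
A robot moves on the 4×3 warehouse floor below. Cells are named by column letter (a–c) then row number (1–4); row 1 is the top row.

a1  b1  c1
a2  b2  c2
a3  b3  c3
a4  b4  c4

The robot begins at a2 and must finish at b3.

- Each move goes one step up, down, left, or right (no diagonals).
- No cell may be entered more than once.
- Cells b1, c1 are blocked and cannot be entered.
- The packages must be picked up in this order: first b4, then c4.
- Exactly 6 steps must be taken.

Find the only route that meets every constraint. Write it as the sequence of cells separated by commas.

a2, a3, a4, b4, c4, c3, b3

The waypoints must appear in the order b4, c4, with no cell reused.
Route from a2: down 2 to a4, right 2 to c4, up 1 to c3, left 1 to b3 — 6 moves in all.
Check: order respected (b4 at step 3, c4 at step 4); 6 moves as required.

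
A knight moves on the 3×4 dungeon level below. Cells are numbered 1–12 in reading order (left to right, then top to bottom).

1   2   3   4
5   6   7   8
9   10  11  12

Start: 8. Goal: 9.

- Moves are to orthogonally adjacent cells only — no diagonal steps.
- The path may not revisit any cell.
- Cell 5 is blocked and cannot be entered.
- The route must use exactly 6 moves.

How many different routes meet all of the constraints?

Need simple routes of exactly 6 moves from 8 to 9 (Manhattan distance 4, so 1 moves are spent on a detour and 1 undoing it).
Enumerating: 8 4 3 7 11 10 9 | 8 4 3 7 6 10 9 | 8 4 3 2 6 10 9 | 8 12 11 7 6 10 9 | 8 7 3 2 6 10 9.
That gives 5 routes.

5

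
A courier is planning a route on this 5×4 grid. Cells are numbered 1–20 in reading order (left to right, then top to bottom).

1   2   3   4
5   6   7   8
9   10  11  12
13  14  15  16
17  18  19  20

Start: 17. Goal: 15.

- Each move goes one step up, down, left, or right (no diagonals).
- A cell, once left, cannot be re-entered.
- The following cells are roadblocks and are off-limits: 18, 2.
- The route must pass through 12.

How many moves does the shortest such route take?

7

Any route passes through 12 somewhere between 17 and 15. Summing Manhattan distances along the two legs (17 → 12 → 15) gives a lower bound of 5 + 2 = 7 moves.
A route of 7 moves achieves this: 17 → 13 → 9 → 10 → 11 → 12 → 16 → 15.
Since 7 matches the lower bound, it is optimal.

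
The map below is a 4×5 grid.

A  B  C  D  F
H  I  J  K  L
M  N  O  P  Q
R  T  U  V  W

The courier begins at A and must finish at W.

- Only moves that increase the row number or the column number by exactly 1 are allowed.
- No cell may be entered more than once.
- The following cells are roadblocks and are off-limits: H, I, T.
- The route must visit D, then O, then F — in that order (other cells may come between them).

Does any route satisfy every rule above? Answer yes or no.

no

O lies to the left of D, so going from D to O would need a leftward move — but moves only go right/down, so D cannot be visited before O.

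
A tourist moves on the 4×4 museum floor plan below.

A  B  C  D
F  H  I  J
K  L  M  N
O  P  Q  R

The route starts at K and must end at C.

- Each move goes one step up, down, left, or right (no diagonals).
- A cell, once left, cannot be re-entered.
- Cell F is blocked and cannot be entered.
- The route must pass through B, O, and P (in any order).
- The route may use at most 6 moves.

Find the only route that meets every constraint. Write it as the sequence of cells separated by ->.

Any route must reach B, O, and P and still end at C within 6 moves, so the order of the required stops is forced.
Route from K: down 1 to O, right 1 to P, up 3 to B, right 1 to C — 6 moves in all.
Check: all required cells visited; 6 ≤ 6 moves.

K -> O -> P -> L -> H -> B -> C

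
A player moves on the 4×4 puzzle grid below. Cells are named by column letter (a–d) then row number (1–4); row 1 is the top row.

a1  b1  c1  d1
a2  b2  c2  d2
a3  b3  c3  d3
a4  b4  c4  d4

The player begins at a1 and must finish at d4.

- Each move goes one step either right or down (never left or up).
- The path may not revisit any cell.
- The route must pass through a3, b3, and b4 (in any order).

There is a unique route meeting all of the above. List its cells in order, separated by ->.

a1 -> a2 -> a3 -> b3 -> b4 -> c4 -> d4

Moves only go right or down, so the column and row indices never decrease.
Route from a1: down 2 to a3, right 1 to b3, down 1 to b4, right 2 to d4 — 6 moves in all.
Check: all required cells visited.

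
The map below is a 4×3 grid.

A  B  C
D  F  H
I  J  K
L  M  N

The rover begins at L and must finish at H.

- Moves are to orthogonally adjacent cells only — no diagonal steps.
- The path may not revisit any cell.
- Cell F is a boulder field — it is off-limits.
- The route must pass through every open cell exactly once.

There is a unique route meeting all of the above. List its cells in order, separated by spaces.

L M N K J I D A B C H

Need to visit all 11 open cells exactly once, starting at L and ending at H.
Route from L: right 2 to N, up 1 to K, left 2 to I, up 2 to A, right 2 to C, down 1 to H — 10 moves in all.
Check: all 11 open cells covered.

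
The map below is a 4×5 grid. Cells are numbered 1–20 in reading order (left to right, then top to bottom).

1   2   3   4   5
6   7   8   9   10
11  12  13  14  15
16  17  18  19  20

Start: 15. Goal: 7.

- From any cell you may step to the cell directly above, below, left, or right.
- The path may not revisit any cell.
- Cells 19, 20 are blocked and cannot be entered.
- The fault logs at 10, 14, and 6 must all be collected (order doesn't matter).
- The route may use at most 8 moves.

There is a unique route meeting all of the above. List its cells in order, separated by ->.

Any route must reach 10, 14, and 6 and still end at 7 within 8 moves, so the order of the required stops is forced.
Route from 15: up to 10, left to 9, down to 14, 3× left (reaching 11), up to 6, right to 7 — 8 moves in all.
Check: all required cells visited; 8 ≤ 8 moves.

15 -> 10 -> 9 -> 14 -> 13 -> 12 -> 11 -> 6 -> 7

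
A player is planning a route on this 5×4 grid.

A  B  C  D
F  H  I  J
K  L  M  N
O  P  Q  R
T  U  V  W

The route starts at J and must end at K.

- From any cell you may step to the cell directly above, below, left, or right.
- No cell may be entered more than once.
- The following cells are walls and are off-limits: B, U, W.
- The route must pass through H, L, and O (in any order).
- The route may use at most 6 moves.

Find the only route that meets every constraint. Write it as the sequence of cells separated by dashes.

Any route must reach H, L, and O and still end at K within 6 moves, so the order of the required stops is forced.
Route from J: left 2 to H, down 2 to P, left 1 to O, up 1 to K — 6 moves in all.
Check: all required cells visited; 6 ≤ 6 moves.

J - I - H - L - P - O - K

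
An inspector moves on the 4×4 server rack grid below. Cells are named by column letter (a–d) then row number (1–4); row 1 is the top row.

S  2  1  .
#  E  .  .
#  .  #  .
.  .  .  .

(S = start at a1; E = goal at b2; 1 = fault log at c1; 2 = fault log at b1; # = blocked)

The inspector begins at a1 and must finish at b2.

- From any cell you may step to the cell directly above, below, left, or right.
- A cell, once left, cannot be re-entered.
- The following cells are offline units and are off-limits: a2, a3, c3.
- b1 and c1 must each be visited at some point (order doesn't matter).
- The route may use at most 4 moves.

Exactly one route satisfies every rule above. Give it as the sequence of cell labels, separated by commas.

a1, b1, c1, c2, b2

The budget equals the shortest possible length, so every move has to be on a shortest route through the required cells.
Route from a1: 2× right (reaching c1), down to c2, left to b2 — 4 moves in all.
Check: all required cells visited; 4 ≤ 4 moves.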